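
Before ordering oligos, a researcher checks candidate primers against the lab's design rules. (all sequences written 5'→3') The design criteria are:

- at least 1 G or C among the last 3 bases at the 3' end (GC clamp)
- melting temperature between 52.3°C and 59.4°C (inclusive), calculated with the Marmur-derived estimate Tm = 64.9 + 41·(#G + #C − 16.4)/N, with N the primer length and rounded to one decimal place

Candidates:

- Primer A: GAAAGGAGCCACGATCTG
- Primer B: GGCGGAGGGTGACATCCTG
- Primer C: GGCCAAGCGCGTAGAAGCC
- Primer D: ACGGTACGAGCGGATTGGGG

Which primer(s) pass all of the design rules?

Primer B, Primer C and Primer D.

Primer A (18 nt, A=6 T=2 G=6 C=4): 3' end CTG has 2 G/C ✓; Tm = 64.9 + 41·(10 − 16.4)/18 = 50.3°C, outside 52.3–59.4°C ✗ — fails.
Primer B (19 nt, A=3 T=3 G=9 C=4): 3' end CTG has 2 G/C ✓; Tm = 64.9 + 41·(13 − 16.4)/19 = 57.6°C ✓ — passes.
Primer C (19 nt, A=5 T=1 G=7 C=6): 3' end GCC has 3 G/C ✓; Tm = 64.9 + 41·(13 − 16.4)/19 = 57.6°C ✓ — passes.
Primer D (20 nt, A=4 T=3 G=10 C=3): 3' end GGG has 3 G/C ✓; Tm = 64.9 + 41·(13 − 16.4)/20 = 57.9°C ✓ — passes.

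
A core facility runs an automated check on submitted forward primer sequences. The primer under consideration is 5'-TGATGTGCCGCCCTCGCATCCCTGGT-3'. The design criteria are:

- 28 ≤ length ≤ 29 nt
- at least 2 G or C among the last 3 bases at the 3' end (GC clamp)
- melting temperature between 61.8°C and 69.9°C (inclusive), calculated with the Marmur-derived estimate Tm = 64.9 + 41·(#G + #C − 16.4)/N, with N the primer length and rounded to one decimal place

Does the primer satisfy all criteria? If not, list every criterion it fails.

Fails: length.

Base counts: A=2, T=7, G=7, C=10 (length 26).
length: length 26, outside 28–29 ✗
GC clamp: 3' end GGT has 2 G/C ✓
Tm: Tm = 64.9 + 41·(17 − 16.4)/26 = 65.8°C ✓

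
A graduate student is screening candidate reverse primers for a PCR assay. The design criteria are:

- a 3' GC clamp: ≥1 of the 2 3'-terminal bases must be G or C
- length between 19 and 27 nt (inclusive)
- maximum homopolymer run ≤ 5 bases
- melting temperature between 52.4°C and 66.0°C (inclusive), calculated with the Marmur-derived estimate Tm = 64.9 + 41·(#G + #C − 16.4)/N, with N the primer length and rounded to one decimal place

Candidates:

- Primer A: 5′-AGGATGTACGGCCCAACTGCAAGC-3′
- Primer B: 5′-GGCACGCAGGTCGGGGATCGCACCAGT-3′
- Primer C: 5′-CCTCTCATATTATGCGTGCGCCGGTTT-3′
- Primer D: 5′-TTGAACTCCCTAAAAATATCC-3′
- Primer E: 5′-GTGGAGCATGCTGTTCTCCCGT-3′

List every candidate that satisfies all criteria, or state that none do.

Primer A and Primer E.

Primer A (24 nt, A=7 T=3 G=7 C=7): 3' end GC has 2 G/C ✓; length 24 ✓; longest run = 3 ✓; Tm = 64.9 + 41·(14 − 16.4)/24 = 60.8°C ✓ — passes.
Primer B (27 nt, A=5 T=3 G=11 C=8): 3' end GT has 1 G/C ✓; length 27 ✓; longest run = 4 ✓; Tm = 64.9 + 41·(19 − 16.4)/27 = 68.8°C, outside 52.4–66.0°C ✗ — fails.
Primer C (27 nt, A=3 T=10 G=6 C=8): 3' end TT has 0 G/C, need ≥1 ✗; length 27 ✓; longest run = 3 ✓; Tm = 64.9 + 41·(14 − 16.4)/27 = 61.3°C ✓ — fails.
Primer D (21 nt, A=8 T=6 G=1 C=6): 3' end CC has 2 G/C ✓; length 21 ✓; longest run = 5 ✓; Tm = 64.9 + 41·(7 − 16.4)/21 = 46.5°C, outside 52.4–66.0°C ✗ — fails.
Primer E (22 nt, A=2 T=7 G=7 C=6): 3' end GT has 1 G/C ✓; length 22 ✓; longest run = 3 ✓; Tm = 64.9 + 41·(13 − 16.4)/22 = 58.6°C ✓ — passes.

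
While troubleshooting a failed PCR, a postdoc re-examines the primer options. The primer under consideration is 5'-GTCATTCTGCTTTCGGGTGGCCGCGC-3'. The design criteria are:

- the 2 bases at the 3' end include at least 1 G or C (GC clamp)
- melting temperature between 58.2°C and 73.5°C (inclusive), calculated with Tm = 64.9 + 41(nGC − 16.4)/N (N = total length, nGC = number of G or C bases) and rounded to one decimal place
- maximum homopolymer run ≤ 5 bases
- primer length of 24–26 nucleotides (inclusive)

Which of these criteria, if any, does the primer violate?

Meets all criteria.

Base counts: A=1, T=8, G=9, C=8 (length 26).
GC clamp: 3' end GC has 2 G/C ✓
Tm: Tm = 64.9 + 41·(17 − 16.4)/26 = 65.8°C ✓
homopolymer run: longest run = 3 ✓
length: length 26 ✓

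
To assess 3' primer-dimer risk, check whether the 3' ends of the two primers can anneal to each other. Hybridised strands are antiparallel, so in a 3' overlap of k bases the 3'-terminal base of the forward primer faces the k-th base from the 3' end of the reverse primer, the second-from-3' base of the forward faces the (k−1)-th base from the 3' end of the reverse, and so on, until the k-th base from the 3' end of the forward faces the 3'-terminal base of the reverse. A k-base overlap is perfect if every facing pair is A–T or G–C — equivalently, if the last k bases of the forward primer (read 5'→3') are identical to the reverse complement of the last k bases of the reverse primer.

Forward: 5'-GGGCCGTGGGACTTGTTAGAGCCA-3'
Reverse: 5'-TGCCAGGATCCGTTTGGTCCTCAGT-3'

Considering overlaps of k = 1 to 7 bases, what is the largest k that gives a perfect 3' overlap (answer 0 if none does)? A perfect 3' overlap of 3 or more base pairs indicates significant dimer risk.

Last 7 bases (5'→3') — forward …AGAGCCA, reverse …CCTCAGT.
Reverse complement of the reverse primer's last 7 bases: ACTGAGG; its first k bases are the reverse complement of the reverse primer's last k bases, so a perfect k-base overlap needs the forward primer's last k bases to equal them.
Comparing (forward last k vs required): k=1: A vs A ✓; k=2: CA vs AC ✗; k=3: CCA vs ACT ✗; k=4: GCCA vs ACTG ✗; k=5: AGCCA vs ACTGA ✗; k=6: GAGCCA vs ACTGAG ✗; k=7: AGAGCCA vs ACTGAGG ✗.
Only k = 1 is perfect, so the longest perfect 3' overlap is 1.

Longest perfect overlap: 1 complementary base pair; below the dimer-risk threshold (threshold 3).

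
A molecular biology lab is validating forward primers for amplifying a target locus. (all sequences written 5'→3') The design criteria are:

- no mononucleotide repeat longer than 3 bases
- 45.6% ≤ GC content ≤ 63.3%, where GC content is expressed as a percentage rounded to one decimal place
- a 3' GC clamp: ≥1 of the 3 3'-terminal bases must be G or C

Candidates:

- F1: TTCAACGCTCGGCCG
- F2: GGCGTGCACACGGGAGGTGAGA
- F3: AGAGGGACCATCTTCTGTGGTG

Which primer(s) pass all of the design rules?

F1 (15 nt, A=2 T=3 G=4 C=6): longest run = 2 ✓; GC 10/15 = 66.7%, outside 45.6–63.3% ✗; 3' end CCG has 3 G/C ✓ — fails.
F2 (22 nt, A=5 T=2 G=11 C=4): longest run = 3 ✓; GC 15/22 = 68.2%, outside 45.6–63.3% ✗; 3' end AGA has 1 G/C ✓ — fails.
F3 (22 nt, A=4 T=6 G=8 C=4): longest run = 3 ✓; GC 12/22 = 54.5% ✓; 3' end GTG has 2 G/C ✓ — passes.

F3 only.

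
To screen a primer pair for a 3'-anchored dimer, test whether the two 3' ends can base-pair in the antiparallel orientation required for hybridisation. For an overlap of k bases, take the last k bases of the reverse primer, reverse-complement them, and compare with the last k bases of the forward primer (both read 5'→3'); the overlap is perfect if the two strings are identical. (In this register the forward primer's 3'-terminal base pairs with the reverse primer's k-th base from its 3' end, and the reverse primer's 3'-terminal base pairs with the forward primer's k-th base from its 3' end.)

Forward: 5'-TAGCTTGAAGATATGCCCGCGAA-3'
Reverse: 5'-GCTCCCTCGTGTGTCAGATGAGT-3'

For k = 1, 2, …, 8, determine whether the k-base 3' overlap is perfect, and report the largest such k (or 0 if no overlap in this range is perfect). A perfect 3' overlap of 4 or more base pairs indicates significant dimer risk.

Longest perfect overlap: 1 complementary base pair; below the dimer-risk threshold (threshold 4).

Last 8 bases (5'→3') — forward …CCCGCGAA, reverse …AGATGAGT.
Reverse complement of the reverse primer's last 8 bases: ACTCATCT; its first k bases are the reverse complement of the reverse primer's last k bases, so a perfect k-base overlap needs the forward primer's last k bases to equal them.
Comparing (forward last k vs required): k=1: A vs A ✓; k=2: AA vs AC ✗; k=3: GAA vs ACT ✗; k=4: CGAA vs ACTC ✗; k=5: GCGAA vs ACTCA ✗; k=6: CGCGAA vs ACTCAT ✗; k=7: CCGCGAA vs ACTCATC ✗; k=8: CCCGCGAA vs ACTCATCT ✗.
Only k = 1 is perfect, so the longest perfect 3' overlap is 1.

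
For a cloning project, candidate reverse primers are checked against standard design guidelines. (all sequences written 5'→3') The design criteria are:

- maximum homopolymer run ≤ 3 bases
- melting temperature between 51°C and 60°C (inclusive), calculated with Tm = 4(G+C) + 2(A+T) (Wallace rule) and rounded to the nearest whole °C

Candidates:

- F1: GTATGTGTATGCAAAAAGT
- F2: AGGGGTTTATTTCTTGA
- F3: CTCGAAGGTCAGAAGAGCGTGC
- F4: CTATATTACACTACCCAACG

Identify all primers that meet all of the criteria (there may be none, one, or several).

F4 only.

F1 (19 nt, A=7 T=6 G=5 C=1): longest run = 5, exceeds 3 ✗; Tm = 2·13 + 4·6 = 50°C, outside 51–60°C ✗ — fails.
F2 (17 nt, A=3 T=8 G=5 C=1): longest run = 4, exceeds 3 ✗; Tm = 2·11 + 4·6 = 46°C, outside 51–60°C ✗ — fails.
F3 (22 nt, A=6 T=3 G=8 C=5): longest run = 2 ✓; Tm = 2·9 + 4·13 = 70°C, outside 51–60°C ✗ — fails.
F4 (20 nt, A=7 T=5 G=1 C=7): longest run = 3 ✓; Tm = 2·12 + 4·8 = 56°C ✓ — passes.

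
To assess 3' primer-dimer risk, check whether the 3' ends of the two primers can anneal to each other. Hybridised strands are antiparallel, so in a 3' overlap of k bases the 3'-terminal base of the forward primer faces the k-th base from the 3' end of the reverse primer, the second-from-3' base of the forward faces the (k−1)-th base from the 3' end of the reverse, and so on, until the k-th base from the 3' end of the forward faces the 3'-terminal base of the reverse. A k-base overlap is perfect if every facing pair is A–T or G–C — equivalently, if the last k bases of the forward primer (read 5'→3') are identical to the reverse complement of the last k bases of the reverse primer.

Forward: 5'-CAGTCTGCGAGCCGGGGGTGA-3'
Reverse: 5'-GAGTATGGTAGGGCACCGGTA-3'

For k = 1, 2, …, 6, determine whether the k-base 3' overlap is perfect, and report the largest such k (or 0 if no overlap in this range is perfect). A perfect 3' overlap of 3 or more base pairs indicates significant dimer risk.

Last 6 bases (5'→3') — forward …GGGTGA, reverse …CCGGTA.
Reverse complement of the reverse primer's last 6 bases: TACCGG; its first k bases are the reverse complement of the reverse primer's last k bases, so a perfect k-base overlap needs the forward primer's last k bases to equal them.
Comparing (forward last k vs required): k=1: A vs T ✗; k=2: GA vs TA ✗; k=3: TGA vs TAC ✗; k=4: GTGA vs TACC ✗; k=5: GGTGA vs TACCG ✗; k=6: GGGTGA vs TACCGG ✗.
No overlap length from 1 to 6 is perfect, so the longest perfect 3' overlap is 0.

Longest perfect overlap: 0 complementary base pairs; below the dimer-risk threshold (threshold 3).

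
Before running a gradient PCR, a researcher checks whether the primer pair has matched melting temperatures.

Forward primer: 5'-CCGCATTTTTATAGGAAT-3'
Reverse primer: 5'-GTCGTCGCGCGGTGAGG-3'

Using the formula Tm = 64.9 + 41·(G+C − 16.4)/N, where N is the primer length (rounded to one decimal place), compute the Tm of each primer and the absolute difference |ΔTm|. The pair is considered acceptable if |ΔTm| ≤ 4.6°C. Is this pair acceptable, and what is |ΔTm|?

|ΔTm| = 15.5°C; the pair is not acceptable.

Forward: G+C = 6, N = 18 → Tm = 64.9 + 41·(6 − 16.4)/18 = 41.2°C.
Reverse: G+C = 13, N = 17 → Tm = 64.9 + 41·(13 − 16.4)/17 = 56.7°C.
|ΔTm| = |41.2 − 56.7| = 15.5°C, > 4.6°C.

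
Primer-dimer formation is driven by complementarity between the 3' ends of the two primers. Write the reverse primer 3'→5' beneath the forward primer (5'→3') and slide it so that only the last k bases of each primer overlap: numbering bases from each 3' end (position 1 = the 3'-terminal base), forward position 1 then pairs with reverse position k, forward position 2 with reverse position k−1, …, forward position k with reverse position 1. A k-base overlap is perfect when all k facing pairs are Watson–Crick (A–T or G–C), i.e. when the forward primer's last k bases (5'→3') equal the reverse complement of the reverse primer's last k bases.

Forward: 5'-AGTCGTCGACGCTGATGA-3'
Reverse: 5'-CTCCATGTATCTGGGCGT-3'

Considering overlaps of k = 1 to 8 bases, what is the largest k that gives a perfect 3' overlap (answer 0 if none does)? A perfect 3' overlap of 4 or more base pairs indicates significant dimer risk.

Last 8 bases (5'→3') — forward …GCTGATGA, reverse …CTGGGCGT.
Reverse complement of the reverse primer's last 8 bases: ACGCCCAG; its first k bases are the reverse complement of the reverse primer's last k bases, so a perfect k-base overlap needs the forward primer's last k bases to equal them.
Comparing (forward last k vs required): k=1: A vs A ✓; k=2: GA vs AC ✗; k=3: TGA vs ACG ✗; k=4: ATGA vs ACGC ✗; k=5: GATGA vs ACGCC ✗; k=6: TGATGA vs ACGCCC ✗; k=7: CTGATGA vs ACGCCCA ✗; k=8: GCTGATGA vs ACGCCCAG ✗.
Only k = 1 is perfect, so the longest perfect 3' overlap is 1.

Longest perfect overlap: 1 complementary base pair; below the dimer-risk threshold (threshold 4).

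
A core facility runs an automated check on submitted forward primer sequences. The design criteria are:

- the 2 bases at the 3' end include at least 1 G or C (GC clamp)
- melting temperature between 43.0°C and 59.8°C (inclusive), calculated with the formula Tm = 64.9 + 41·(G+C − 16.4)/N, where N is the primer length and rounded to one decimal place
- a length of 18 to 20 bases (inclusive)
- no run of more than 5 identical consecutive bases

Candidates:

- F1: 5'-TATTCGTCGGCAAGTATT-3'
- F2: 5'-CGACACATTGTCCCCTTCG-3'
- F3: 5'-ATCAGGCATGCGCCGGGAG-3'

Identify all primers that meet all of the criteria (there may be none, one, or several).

F1 (18 nt, A=4 T=7 G=4 C=3): 3' end TT has 0 G/C, need ≥1 ✗; Tm = 64.9 + 41·(7 − 16.4)/18 = 43.5°C ✓; length 18 ✓; longest run = 2 ✓ — fails.
F2 (19 nt, A=3 T=5 G=3 C=8): 3' end CG has 2 G/C ✓; Tm = 64.9 + 41·(11 − 16.4)/19 = 53.2°C ✓; length 19 ✓; longest run = 4 ✓ — passes.
F3 (19 nt, A=4 T=2 G=8 C=5): 3' end AG has 1 G/C ✓; Tm = 64.9 + 41·(13 − 16.4)/19 = 57.6°C ✓; length 19 ✓; longest run = 3 ✓ — passes.

F2 and F3.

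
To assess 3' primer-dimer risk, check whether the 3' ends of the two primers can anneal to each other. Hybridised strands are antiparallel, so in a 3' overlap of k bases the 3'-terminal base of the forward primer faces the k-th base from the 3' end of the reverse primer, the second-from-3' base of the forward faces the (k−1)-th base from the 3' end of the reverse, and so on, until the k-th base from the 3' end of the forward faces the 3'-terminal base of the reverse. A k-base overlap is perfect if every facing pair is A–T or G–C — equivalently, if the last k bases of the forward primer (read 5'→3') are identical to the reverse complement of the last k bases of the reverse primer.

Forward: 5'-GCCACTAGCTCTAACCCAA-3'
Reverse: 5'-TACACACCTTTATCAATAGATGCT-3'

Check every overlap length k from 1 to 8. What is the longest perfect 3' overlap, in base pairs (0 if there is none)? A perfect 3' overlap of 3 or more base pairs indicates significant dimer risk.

Last 8 bases (5'→3') — forward …TAACCCAA, reverse …TAGATGCT.
Reverse complement of the reverse primer's last 8 bases: AGCATCTA; its first k bases are the reverse complement of the reverse primer's last k bases, so a perfect k-base overlap needs the forward primer's last k bases to equal them.
Comparing (forward last k vs required): k=1: A vs A ✓; k=2: AA vs AG ✗; k=3: CAA vs AGC ✗; k=4: CCAA vs AGCA ✗; k=5: CCCAA vs AGCAT ✗; k=6: ACCCAA vs AGCATC ✗; k=7: AACCCAA vs AGCATCT ✗; k=8: TAACCCAA vs AGCATCTA ✗.
Only k = 1 is perfect, so the longest perfect 3' overlap is 1.

Longest perfect overlap: 1 complementary base pair; below the dimer-risk threshold (threshold 3).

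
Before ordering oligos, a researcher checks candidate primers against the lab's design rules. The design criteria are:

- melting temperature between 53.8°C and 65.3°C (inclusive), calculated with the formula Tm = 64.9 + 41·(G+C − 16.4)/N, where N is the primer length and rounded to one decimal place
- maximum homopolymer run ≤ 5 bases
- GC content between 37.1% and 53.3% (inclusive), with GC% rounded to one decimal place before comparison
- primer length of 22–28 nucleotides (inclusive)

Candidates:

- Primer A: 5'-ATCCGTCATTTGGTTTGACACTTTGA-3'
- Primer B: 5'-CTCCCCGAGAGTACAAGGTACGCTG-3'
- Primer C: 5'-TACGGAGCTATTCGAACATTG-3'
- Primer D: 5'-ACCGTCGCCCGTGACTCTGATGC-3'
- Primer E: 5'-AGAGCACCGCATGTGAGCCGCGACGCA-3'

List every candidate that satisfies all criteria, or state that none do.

Primer A (26 nt, A=5 T=11 G=5 C=5): Tm = 64.9 + 41·(10 − 16.4)/26 = 54.8°C ✓; longest run = 3 ✓; GC 10/26 = 38.5% ✓; length 26 ✓ — passes.
Primer B (25 nt, A=6 T=4 G=7 C=8): Tm = 64.9 + 41·(15 − 16.4)/25 = 62.6°C ✓; longest run = 4 ✓; GC 15/25 = 60.0%, outside 37.1–53.3% ✗; length 25 ✓ — fails.
Primer C (21 nt, A=6 T=6 G=5 C=4): Tm = 64.9 + 41·(9 − 16.4)/21 = 50.5°C, outside 53.8–65.3°C ✗; longest run = 2 ✓; GC 9/21 = 42.9% ✓; length 21, outside 22–28 ✗ — fails.
Primer D (23 nt, A=3 T=5 G=6 C=9): Tm = 64.9 + 41·(15 − 16.4)/23 = 62.4°C ✓; longest run = 3 ✓; GC 15/23 = 65.2%, outside 37.1–53.3% ✗; length 23 ✓ — fails.
Primer E (27 nt, A=7 T=2 G=9 C=9): Tm = 64.9 + 41·(18 − 16.4)/27 = 67.3°C, outside 53.8–65.3°C ✗; longest run = 2 ✓; GC 18/27 = 66.7%, outside 37.1–53.3% ✗; length 27 ✓ — fails.

Primer A only.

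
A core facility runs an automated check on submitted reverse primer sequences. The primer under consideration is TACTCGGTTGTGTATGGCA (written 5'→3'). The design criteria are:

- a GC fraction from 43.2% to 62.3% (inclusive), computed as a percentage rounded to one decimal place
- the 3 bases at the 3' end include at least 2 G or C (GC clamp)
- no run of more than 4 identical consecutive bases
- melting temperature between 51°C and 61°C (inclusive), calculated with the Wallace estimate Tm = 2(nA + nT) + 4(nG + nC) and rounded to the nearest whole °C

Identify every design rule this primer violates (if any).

Meets all criteria.

Base counts: A=3, T=7, G=6, C=3 (length 19).
GC content: GC 9/19 = 47.4% ✓
GC clamp: 3' end GCA has 2 G/C ✓
homopolymer run: longest run = 2 ✓
Tm: Tm = 2·10 + 4·9 = 56°C ✓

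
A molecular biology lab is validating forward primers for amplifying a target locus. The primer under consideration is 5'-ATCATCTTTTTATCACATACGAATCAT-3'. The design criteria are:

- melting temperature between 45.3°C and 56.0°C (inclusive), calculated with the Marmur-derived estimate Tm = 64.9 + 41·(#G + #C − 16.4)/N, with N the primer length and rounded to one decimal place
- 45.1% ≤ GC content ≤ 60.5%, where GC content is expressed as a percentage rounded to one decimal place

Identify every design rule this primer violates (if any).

Base counts: A=9, T=11, G=1, C=6 (length 27).
Tm: Tm = 64.9 + 41·(7 − 16.4)/27 = 50.6°C ✓
GC content: GC 7/27 = 25.9%, outside 45.1–60.5% ✗

Fails: GC content.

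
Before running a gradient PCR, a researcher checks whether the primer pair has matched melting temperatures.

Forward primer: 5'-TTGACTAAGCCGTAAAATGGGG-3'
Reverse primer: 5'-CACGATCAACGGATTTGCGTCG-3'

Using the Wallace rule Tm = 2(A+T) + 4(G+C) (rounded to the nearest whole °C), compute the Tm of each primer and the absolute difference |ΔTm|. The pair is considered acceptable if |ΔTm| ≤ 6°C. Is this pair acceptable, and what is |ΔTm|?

|ΔTm| = 4°C; the pair is acceptable.

Forward: A=7 T=5 G=7 C=3 → Tm = 2·12 + 4·10 = 64°C.
Reverse: A=5 T=5 G=6 C=6 → Tm = 2·10 + 4·12 = 68°C.
|ΔTm| = |64 − 68| = 4°C, ≤ 6°C.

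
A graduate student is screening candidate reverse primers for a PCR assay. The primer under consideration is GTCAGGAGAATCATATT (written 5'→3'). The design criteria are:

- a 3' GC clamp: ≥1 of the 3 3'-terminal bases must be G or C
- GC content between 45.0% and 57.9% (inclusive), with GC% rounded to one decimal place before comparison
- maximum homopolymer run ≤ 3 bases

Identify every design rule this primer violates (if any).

Base counts: A=6, T=5, G=4, C=2 (length 17).
GC clamp: 3' end ATT has 0 G/C, need ≥1 ✗
GC content: GC 6/17 = 35.3%, outside 45.0–57.9% ✗
homopolymer run: longest run = 2 ✓

Fails: GC clamp, GC content.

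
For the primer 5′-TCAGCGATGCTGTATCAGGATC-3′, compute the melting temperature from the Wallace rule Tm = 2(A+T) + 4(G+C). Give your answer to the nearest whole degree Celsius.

66°C

Base counts: A=5, T=6, G=6, C=5 (length 22).
Tm = 2·(5+6) + 4·(6+5) = 2·11 + 4·11 = 22 + 44 = 66°C.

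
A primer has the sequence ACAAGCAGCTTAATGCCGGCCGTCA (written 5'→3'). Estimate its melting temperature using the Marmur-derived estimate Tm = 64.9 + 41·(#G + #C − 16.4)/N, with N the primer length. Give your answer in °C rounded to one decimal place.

61.0°C

Base counts: A=7, T=4, G=6, C=8; G+C = 14, N = 25.
Tm = 64.9 + 41·(14 − 16.4)/25 = 64.9 + -98.40/25 = 61.0°C.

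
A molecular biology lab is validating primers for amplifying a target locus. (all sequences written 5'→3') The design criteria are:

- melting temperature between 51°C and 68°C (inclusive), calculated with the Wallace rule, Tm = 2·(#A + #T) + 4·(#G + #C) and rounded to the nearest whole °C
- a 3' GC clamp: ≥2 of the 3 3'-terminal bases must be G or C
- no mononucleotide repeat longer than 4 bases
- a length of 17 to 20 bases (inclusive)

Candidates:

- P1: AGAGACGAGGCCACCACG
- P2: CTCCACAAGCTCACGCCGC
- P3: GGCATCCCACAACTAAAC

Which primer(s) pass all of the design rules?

P1 and P2.

P1 (18 nt, A=6 T=0 G=6 C=6): Tm = 2·6 + 4·12 = 60°C ✓; 3' end ACG has 2 G/C ✓; longest run = 2 ✓; length 18 ✓ — passes.
P2 (19 nt, A=4 T=2 G=3 C=10): Tm = 2·6 + 4·13 = 64°C ✓; 3' end CGC has 3 G/C ✓; longest run = 2 ✓; length 19 ✓ — passes.
P3 (18 nt, A=7 T=2 G=2 C=7): Tm = 2·9 + 4·9 = 54°C ✓; 3' end AAC has 1 G/C, need ≥2 ✗; longest run = 3 ✓; length 18 ✓ — fails.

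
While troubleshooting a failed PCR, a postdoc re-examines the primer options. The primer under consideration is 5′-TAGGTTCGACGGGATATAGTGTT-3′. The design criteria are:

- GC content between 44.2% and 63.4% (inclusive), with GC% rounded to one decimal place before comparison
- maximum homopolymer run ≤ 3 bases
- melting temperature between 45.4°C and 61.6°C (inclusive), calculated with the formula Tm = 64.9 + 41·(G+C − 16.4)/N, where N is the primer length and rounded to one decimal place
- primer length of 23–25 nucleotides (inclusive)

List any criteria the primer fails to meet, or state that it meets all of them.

Fails: GC content.

Base counts: A=5, T=8, G=8, C=2 (length 23).
GC content: GC 10/23 = 43.5%, outside 44.2–63.4% ✗
homopolymer run: longest run = 3 ✓
Tm: Tm = 64.9 + 41·(10 − 16.4)/23 = 53.5°C ✓
length: length 23 ✓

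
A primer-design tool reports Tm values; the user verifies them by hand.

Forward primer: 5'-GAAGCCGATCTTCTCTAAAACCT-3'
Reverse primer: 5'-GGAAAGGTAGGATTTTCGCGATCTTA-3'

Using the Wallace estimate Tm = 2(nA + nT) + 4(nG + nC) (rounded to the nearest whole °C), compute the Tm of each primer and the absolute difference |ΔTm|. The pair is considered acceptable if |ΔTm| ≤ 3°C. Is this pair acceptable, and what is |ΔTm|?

Forward: A=7 T=6 G=3 C=7 → Tm = 2·13 + 4·10 = 66°C.
Reverse: A=7 T=8 G=8 C=3 → Tm = 2·15 + 4·11 = 74°C.
|ΔTm| = |66 − 74| = 8°C, > 3°C.

|ΔTm| = 8°C; the pair is not acceptable.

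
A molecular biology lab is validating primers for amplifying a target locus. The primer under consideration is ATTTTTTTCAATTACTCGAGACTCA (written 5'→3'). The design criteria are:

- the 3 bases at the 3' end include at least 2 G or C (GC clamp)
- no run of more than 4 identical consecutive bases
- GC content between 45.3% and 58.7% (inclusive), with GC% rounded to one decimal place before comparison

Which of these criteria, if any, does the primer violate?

Fails: GC clamp, homopolymer run, GC content.

Base counts: A=7, T=11, G=2, C=5 (length 25).
GC clamp: 3' end TCA has 1 G/C, need ≥2 ✗
homopolymer run: longest run = 7, exceeds 4 ✗
GC content: GC 7/25 = 28.0%, outside 45.3–58.7% ✗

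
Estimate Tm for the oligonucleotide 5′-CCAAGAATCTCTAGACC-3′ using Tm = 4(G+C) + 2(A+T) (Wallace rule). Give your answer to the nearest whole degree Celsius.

Base counts: A=6, T=3, G=2, C=6 (length 17).
Tm = 2·(6+3) + 4·(2+6) = 2·9 + 4·8 = 18 + 32 = 50°C.

50°C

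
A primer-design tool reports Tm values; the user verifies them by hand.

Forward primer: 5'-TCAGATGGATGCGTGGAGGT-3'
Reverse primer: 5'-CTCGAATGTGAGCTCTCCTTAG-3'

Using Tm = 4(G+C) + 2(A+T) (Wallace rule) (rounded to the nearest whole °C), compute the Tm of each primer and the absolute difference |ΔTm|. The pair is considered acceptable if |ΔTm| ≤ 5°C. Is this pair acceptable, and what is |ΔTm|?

|ΔTm| = 4°C; the pair is acceptable.

Forward: A=4 T=5 G=9 C=2 → Tm = 2·9 + 4·11 = 62°C.
Reverse: A=4 T=7 G=5 C=6 → Tm = 2·11 + 4·11 = 66°C.
|ΔTm| = |62 − 66| = 4°C, ≤ 5°C.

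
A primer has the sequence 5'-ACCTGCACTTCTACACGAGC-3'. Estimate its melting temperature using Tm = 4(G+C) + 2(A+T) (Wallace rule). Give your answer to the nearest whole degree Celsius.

62°C

Base counts: A=5, T=4, G=3, C=8 (length 20).
Tm = 2·(5+4) + 4·(3+8) = 2·9 + 4·11 = 18 + 44 = 62°C.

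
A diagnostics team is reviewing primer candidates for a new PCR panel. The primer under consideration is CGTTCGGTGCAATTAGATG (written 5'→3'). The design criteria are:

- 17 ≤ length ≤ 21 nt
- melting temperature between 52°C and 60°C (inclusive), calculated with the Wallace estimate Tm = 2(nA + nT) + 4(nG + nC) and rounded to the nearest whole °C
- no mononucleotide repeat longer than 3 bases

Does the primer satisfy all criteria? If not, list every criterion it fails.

Meets all criteria.

Base counts: A=4, T=6, G=6, C=3 (length 19).
length: length 19 ✓
Tm: Tm = 2·10 + 4·9 = 56°C ✓
homopolymer run: longest run = 2 ✓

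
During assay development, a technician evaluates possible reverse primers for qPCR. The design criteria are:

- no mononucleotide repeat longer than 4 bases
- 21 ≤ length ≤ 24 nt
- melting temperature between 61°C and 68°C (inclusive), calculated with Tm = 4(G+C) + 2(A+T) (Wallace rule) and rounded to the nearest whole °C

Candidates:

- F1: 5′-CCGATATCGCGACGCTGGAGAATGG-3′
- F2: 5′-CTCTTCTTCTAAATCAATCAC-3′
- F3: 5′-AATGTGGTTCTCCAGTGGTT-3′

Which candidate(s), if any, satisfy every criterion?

F1 (25 nt, A=6 T=4 G=9 C=6): longest run = 2 ✓; length 25, outside 21–24 ✗; Tm = 2·10 + 4·15 = 80°C, outside 61–68°C ✗ — fails.
F2 (21 nt, A=6 T=8 G=0 C=7): longest run = 3 ✓; length 21 ✓; Tm = 2·14 + 4·7 = 56°C, outside 61–68°C ✗ — fails.
F3 (20 nt, A=3 T=8 G=6 C=3): longest run = 2 ✓; length 20, outside 21–24 ✗; Tm = 2·11 + 4·9 = 58°C, outside 61–68°C ✗ — fails.

None of the candidates satisfy all criteria.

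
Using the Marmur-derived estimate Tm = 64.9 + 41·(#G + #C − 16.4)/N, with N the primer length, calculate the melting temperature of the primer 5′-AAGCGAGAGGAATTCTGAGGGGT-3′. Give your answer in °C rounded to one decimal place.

57.1°C

Base counts: A=7, T=4, G=10, C=2; G+C = 12, N = 23.
Tm = 64.9 + 41·(12 − 16.4)/23 = 64.9 + -180.40/23 = 57.1°C.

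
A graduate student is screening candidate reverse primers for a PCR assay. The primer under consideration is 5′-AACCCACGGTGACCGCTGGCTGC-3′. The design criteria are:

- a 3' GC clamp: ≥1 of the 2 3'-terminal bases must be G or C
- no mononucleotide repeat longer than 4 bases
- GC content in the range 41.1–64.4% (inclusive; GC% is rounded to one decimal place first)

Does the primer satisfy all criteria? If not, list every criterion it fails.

Fails: GC content.

Base counts: A=4, T=3, G=7, C=9 (length 23).
GC clamp: 3' end GC has 2 G/C ✓
homopolymer run: longest run = 3 ✓
GC content: GC 16/23 = 69.6%, outside 41.1–64.4% ✗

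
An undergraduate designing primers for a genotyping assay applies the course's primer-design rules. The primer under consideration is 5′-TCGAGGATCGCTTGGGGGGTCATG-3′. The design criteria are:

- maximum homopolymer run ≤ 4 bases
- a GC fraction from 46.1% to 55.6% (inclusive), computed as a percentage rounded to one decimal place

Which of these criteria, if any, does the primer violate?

Fails: homopolymer run, GC content.

Base counts: A=3, T=6, G=11, C=4 (length 24).
homopolymer run: longest run = 6, exceeds 4 ✗
GC content: GC 15/24 = 62.5%, outside 46.1–55.6% ✗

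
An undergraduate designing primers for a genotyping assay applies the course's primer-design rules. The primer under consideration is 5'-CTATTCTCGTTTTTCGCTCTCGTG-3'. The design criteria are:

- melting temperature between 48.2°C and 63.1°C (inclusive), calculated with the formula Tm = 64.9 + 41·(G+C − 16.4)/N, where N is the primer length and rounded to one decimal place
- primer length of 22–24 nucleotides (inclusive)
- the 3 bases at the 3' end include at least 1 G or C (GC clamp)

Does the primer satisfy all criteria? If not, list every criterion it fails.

Base counts: A=1, T=12, G=4, C=7 (length 24).
Tm: Tm = 64.9 + 41·(11 − 16.4)/24 = 55.7°C ✓
length: length 24 ✓
GC clamp: 3' end GTG has 2 G/C ✓

Meets all criteria.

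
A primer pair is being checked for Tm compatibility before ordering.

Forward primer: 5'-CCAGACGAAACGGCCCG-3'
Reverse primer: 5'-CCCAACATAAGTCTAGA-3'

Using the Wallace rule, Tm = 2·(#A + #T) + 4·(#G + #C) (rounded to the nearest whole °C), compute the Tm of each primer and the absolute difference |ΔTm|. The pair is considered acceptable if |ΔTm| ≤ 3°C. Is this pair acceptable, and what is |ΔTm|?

|ΔTm| = 10°C; the pair is not acceptable.

Forward: A=5 T=0 G=5 C=7 → Tm = 2·5 + 4·12 = 58°C.
Reverse: A=7 T=3 G=2 C=5 → Tm = 2·10 + 4·7 = 48°C.
|ΔTm| = |58 − 48| = 10°C, > 3°C.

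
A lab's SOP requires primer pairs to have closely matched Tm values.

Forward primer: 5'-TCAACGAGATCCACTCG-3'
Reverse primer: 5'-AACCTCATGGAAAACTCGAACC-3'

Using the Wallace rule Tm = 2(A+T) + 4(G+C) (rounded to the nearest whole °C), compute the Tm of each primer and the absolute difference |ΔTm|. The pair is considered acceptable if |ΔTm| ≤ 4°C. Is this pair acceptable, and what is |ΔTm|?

Forward: A=5 T=3 G=3 C=6 → Tm = 2·8 + 4·9 = 52°C.
Reverse: A=9 T=3 G=3 C=7 → Tm = 2·12 + 4·10 = 64°C.
|ΔTm| = |52 − 64| = 12°C, > 4°C.

|ΔTm| = 12°C; the pair is not acceptable.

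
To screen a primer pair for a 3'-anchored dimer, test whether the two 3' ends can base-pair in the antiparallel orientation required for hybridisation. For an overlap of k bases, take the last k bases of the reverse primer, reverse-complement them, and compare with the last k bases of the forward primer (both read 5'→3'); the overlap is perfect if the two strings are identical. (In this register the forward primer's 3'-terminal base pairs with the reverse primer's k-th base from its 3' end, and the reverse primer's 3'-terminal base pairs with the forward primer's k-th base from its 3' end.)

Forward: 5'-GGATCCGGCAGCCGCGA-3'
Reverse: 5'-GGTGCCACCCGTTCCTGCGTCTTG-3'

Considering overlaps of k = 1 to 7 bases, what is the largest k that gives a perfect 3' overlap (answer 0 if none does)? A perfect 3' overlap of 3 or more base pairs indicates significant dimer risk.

Last 7 bases (5'→3') — forward …GCCGCGA, reverse …CGTCTTG.
Reverse complement of the reverse primer's last 7 bases: CAAGACG; its first k bases are the reverse complement of the reverse primer's last k bases, so a perfect k-base overlap needs the forward primer's last k bases to equal them.
Comparing (forward last k vs required): k=1: A vs C ✗; k=2: GA vs CA ✗; k=3: CGA vs CAA ✗; k=4: GCGA vs CAAG ✗; k=5: CGCGA vs CAAGA ✗; k=6: CCGCGA vs CAAGAC ✗; k=7: GCCGCGA vs CAAGACG ✗.
No overlap length from 1 to 7 is perfect, so the longest perfect 3' overlap is 0.

Longest perfect overlap: 0 complementary base pairs; below the dimer-risk threshold (threshold 3).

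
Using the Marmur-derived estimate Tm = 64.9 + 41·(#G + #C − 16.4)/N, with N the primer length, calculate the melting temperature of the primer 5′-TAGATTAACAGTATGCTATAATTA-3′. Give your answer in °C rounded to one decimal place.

45.4°C

Base counts: A=10, T=9, G=3, C=2; G+C = 5, N = 24.
Tm = 64.9 + 41·(5 − 16.4)/24 = 64.9 + -467.40/24 = 45.4°C.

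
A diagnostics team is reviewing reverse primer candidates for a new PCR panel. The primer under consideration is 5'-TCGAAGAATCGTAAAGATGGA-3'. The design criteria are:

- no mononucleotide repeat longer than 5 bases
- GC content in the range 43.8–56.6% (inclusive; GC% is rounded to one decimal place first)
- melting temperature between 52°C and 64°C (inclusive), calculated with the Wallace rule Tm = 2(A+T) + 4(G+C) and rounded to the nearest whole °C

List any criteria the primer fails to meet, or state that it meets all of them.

Fails: GC content.

Base counts: A=9, T=4, G=6, C=2 (length 21).
homopolymer run: longest run = 3 ✓
GC content: GC 8/21 = 38.1%, outside 43.8–56.6% ✗
Tm: Tm = 2·13 + 4·8 = 58°C ✓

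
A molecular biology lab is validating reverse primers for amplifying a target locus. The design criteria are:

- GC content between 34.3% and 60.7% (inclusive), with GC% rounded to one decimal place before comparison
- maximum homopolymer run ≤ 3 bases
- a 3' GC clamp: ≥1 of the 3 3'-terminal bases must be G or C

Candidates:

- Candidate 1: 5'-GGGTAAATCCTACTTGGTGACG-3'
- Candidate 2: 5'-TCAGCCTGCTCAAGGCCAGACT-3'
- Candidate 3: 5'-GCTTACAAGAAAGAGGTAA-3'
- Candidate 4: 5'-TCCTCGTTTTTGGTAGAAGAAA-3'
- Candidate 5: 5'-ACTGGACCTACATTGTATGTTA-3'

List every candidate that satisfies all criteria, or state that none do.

Candidate 1 and Candidate 2.

Candidate 1 (22 nt, A=5 T=6 G=7 C=4): GC 11/22 = 50.0% ✓; longest run = 3 ✓; 3' end ACG has 2 G/C ✓ — passes.
Candidate 2 (22 nt, A=5 T=4 G=5 C=8): GC 13/22 = 59.1% ✓; longest run = 2 ✓; 3' end ACT has 1 G/C ✓ — passes.
Candidate 3 (19 nt, A=9 T=3 G=5 C=2): GC 7/19 = 36.8% ✓; longest run = 3 ✓; 3' end TAA has 0 G/C, need ≥1 ✗ — fails.
Candidate 4 (22 nt, A=6 T=8 G=5 C=3): GC 8/22 = 36.4% ✓; longest run = 5, exceeds 3 ✗; 3' end AAA has 0 G/C, need ≥1 ✗ — fails.
Candidate 5 (22 nt, A=6 T=8 G=4 C=4): GC 8/22 = 36.4% ✓; longest run = 2 ✓; 3' end TTA has 0 G/C, need ≥1 ✗ — fails.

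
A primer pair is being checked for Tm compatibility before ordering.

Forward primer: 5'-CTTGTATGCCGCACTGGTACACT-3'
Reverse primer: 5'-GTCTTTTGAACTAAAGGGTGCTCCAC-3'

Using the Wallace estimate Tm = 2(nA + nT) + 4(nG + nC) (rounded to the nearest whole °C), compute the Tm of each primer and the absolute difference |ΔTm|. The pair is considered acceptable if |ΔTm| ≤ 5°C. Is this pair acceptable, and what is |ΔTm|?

Forward: A=4 T=7 G=5 C=7 → Tm = 2·11 + 4·12 = 70°C.
Reverse: A=6 T=8 G=6 C=6 → Tm = 2·14 + 4·12 = 76°C.
|ΔTm| = |70 − 76| = 6°C, > 5°C.

|ΔTm| = 6°C; the pair is not acceptable.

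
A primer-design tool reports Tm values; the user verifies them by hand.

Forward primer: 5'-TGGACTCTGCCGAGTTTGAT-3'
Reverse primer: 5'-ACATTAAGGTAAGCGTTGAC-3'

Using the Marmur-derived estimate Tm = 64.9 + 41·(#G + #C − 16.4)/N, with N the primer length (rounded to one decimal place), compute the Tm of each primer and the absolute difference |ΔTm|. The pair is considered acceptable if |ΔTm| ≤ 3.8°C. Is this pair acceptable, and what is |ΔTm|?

Forward: G+C = 10, N = 20 → Tm = 64.9 + 41·(10 − 16.4)/20 = 51.8°C.
Reverse: G+C = 8, N = 20 → Tm = 64.9 + 41·(8 − 16.4)/20 = 47.7°C.
|ΔTm| = |51.8 − 47.7| = 4.1°C, > 3.8°C.

|ΔTm| = 4.1°C; the pair is not acceptable.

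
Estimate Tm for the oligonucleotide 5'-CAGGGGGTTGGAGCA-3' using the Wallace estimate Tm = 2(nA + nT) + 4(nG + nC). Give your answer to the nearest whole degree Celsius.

50°C

Base counts: A=3, T=2, G=8, C=2 (length 15).
Tm = 2·(3+2) + 4·(8+2) = 2·5 + 4·10 = 10 + 40 = 50°C.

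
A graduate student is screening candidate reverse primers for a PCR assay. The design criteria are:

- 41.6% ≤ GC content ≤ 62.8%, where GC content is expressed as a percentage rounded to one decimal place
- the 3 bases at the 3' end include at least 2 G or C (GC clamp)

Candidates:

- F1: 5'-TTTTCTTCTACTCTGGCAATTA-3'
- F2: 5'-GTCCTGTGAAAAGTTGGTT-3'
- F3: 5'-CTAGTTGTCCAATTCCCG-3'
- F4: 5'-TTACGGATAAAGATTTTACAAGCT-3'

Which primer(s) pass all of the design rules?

F1 (22 nt, A=4 T=11 G=2 C=5): GC 7/22 = 31.8%, outside 41.6–62.8% ✗; 3' end TTA has 0 G/C, need ≥2 ✗ — fails.
F2 (19 nt, A=4 T=7 G=6 C=2): GC 8/19 = 42.1% ✓; 3' end GTT has 1 G/C, need ≥2 ✗ — fails.
F3 (18 nt, A=3 T=6 G=3 C=6): GC 9/18 = 50.0% ✓; 3' end CCG has 3 G/C ✓ — passes.
F4 (24 nt, A=9 T=8 G=4 C=3): GC 7/24 = 29.2%, outside 41.6–62.8% ✗; 3' end GCT has 2 G/C ✓ — fails.

F3 only.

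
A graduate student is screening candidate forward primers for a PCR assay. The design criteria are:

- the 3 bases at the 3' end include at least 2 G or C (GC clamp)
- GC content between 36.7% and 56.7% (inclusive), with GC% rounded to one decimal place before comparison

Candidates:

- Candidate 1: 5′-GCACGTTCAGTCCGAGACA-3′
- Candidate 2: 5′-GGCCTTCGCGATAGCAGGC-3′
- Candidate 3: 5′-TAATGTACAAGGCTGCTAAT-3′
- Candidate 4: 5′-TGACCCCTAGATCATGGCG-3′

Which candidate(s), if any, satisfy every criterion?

Candidate 1 (19 nt, A=5 T=3 G=5 C=6): 3' end ACA has 1 G/C, need ≥2 ✗; GC 11/19 = 57.9%, outside 36.7–56.7% ✗ — fails.
Candidate 2 (19 nt, A=3 T=3 G=7 C=6): 3' end GGC has 3 G/C ✓; GC 13/19 = 68.4%, outside 36.7–56.7% ✗ — fails.
Candidate 3 (20 nt, A=7 T=6 G=4 C=3): 3' end AAT has 0 G/C, need ≥2 ✗; GC 7/20 = 35.0%, outside 36.7–56.7% ✗ — fails.
Candidate 4 (19 nt, A=4 T=4 G=5 C=6): 3' end GCG has 3 G/C ✓; GC 11/19 = 57.9%, outside 36.7–56.7% ✗ — fails.

None of the candidates satisfy all criteria.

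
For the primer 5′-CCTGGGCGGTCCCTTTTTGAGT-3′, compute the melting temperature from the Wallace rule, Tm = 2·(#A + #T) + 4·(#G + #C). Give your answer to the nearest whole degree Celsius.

70°C

Base counts: A=1, T=8, G=7, C=6 (length 22).
Tm = 2·(1+8) + 4·(7+6) = 2·9 + 4·13 = 18 + 52 = 70°C.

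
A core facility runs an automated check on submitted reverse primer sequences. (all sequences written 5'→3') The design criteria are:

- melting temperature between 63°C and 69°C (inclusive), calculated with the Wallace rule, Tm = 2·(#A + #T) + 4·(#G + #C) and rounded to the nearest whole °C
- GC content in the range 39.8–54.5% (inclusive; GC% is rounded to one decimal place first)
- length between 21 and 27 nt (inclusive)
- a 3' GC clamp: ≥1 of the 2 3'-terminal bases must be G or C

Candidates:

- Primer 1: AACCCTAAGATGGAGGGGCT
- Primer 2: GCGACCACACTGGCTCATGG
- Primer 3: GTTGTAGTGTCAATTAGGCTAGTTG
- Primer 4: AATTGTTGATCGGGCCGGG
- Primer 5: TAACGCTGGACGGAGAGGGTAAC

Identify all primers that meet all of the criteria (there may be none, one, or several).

Primer 1 (20 nt, A=6 T=3 G=7 C=4): Tm = 2·9 + 4·11 = 62°C, outside 63–69°C ✗; GC 11/20 = 55.0%, outside 39.8–54.5% ✗; length 20, outside 21–27 ✗; 3' end CT has 1 G/C ✓ — fails.
Primer 2 (20 nt, A=4 T=3 G=6 C=7): Tm = 2·7 + 4·13 = 66°C ✓; GC 13/20 = 65.0%, outside 39.8–54.5% ✗; length 20, outside 21–27 ✗; 3' end GG has 2 G/C ✓ — fails.
Primer 3 (25 nt, A=5 T=10 G=8 C=2): Tm = 2·15 + 4·10 = 70°C, outside 63–69°C ✗; GC 10/25 = 40.0% ✓; length 25 ✓; 3' end TG has 1 G/C ✓ — fails.
Primer 4 (19 nt, A=3 T=5 G=8 C=3): Tm = 2·8 + 4·11 = 60°C, outside 63–69°C ✗; GC 11/19 = 57.9%, outside 39.8–54.5% ✗; length 19, outside 21–27 ✗; 3' end GG has 2 G/C ✓ — fails.
Primer 5 (23 nt, A=7 T=3 G=9 C=4): Tm = 2·10 + 4·13 = 72°C, outside 63–69°C ✗; GC 13/23 = 56.5%, outside 39.8–54.5% ✗; length 23 ✓; 3' end AC has 1 G/C ✓ — fails.

None of the candidates satisfy all criteria.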